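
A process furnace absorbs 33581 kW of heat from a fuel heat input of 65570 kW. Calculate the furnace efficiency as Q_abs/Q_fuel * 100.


Furnace efficiency = Q_absorbed / Q_fuel * 100
= 33581 / 65570 * 100 = 51.21

51.21 %


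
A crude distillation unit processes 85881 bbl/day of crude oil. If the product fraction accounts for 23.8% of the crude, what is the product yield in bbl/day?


Crude throughput = 85881 bbl/day
Fraction yield = 23.8%
yield = throughput * fraction / 100
yield = 85881 * 23.8 / 100 = 20439.678

20439.678 bbl/day


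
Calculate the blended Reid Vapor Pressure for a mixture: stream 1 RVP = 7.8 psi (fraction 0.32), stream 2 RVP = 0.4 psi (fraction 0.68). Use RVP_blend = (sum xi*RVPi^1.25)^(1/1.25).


Chevron index: RVP_blend = (sum xi*RVPi^1.25)^(1/1.25)
RVP^1.25 terms: 0.32 * 7.8^1.25 + 0.68 * 0.4^1.25 = 4.38758
RVP_blend = 4.38758^(1/1.25) = 3.264

3.264 psi


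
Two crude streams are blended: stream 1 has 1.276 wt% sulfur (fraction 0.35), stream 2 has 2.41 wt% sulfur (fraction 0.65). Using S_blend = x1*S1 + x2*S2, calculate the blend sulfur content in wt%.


Linear sulfur blending: S_blend = x1*S1 + x2*S2
Contribution 1: 0.35 * 1.276 = 0.4466 wt%
Contribution 2: 0.65 * 2.41 = 1.5665 wt%
S_blend = 0.4466 + 1.5665 = 2.0131

2.0131 wt%


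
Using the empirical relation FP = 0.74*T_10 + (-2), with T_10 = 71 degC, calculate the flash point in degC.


FP = 0.74 * 71 + (-2) = 50.54

50.54 degC


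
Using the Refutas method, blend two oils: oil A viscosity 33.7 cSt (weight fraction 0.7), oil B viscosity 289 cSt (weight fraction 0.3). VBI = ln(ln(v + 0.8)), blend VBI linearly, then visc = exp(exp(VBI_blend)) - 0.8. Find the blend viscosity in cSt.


Refutas method: VBN_i = 14.534*ln(ln(visc_i + 0.8)) + 10.975, blended linearly by mass fraction; since VBN is linear in VBI_i = ln(ln(visc_i + 0.8)) and the fractions sum to 1, blend VBI directly: visc = exp(exp(VBI_blend)) - 0.8
VBI_1 = ln(ln(33.7 + 0.8)) = 1.2644
VBI_2 = ln(ln(289 + 0.8)) = 1.73505
VBI_blend = 0.7 * 1.2644 + 0.3 * 1.73505 = 1.40559
visc_blend = exp(exp(1.40559)) - 0.8 = 58.22

58.22 cSt


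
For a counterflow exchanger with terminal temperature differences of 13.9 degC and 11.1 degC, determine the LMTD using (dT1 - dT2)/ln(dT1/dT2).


LMTD = (dT1 - dT2) / ln(dT1/dT2)
= (13.9 - 11.1) / ln(13.9 / 11.1) = 2.8 / 0.224944 = 12.45

12.45 degC


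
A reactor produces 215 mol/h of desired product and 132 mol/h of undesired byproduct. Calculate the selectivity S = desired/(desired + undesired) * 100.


Selectivity = desired / (desired + undesired) * 100
Total products = 215 + 132 = 347 mol/h
S = 215 / 347 * 100
= 0.6196 * 100
= 61.96 %

61.96 %


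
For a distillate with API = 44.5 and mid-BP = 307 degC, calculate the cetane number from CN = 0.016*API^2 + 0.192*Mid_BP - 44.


CN = 0.016 * 44.5^2 + 0.192 * 307 - 44
CN = 31.684 + 58.944 - 44 = 46.628

46.628


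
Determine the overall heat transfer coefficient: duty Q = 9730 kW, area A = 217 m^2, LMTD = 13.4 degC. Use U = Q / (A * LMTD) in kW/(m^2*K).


From Q = U*A*LMTD, U = Q / (A * LMTD)
U = 9730 / (217 * 13.4) = 9730 / 2907.8 = 3.346

3.346 kW/(m^2*K)


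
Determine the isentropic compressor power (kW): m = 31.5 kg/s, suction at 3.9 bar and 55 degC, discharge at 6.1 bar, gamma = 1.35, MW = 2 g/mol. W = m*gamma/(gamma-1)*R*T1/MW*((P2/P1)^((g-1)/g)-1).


Isentropic work: W = m*(gamma/(gamma-1))*(R*T1/MW)*((P2/P1)^((gamma-1)/gamma) - 1)
T1 = 55 + 273.15 = 328.15 K
Pressure ratio = 6.1 / 3.9 = 1.5641
Exponent = (1.35 - 1)/1.35 = 0.259259
(P2/P1)^exp - 1 = 1.5641^0.259259 - 1 = 0.122961
W = 31.5 * 1.35 / 0.35 * 8.314 * 328.15 / 2 * 0.122961 = 20380

20380 kW


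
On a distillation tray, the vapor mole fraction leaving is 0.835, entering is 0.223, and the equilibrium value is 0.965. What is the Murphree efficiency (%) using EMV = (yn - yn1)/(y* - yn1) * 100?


Murphree vapor efficiency: EMV = (y_n - y_(n-1)) / (y*_n - y_(n-1)) * 100
EMV = (0.835 - 0.223) / (0.965 - 0.223) * 100 = 0.612 / 0.742 * 100 = 82.48

82.48 %


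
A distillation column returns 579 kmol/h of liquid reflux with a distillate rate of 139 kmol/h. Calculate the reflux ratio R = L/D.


Reflux ratio definition: R = L / D (liquid returned / distillate withdrawn)
L = 579 kmol/h, D = 139 kmol/h
R = 579 / 139 = 4.165

4.165


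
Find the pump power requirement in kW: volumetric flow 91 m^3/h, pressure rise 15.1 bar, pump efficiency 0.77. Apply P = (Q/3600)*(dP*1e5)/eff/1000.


Q = 91 / 3600 = 0.0252778 m^3/s
P = 0.0252778 * (15.1 * 1e5) / 0.77 / 1000 = 49.57

49.57 kW


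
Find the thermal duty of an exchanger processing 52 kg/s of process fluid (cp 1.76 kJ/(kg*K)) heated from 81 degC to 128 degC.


Q = m_dot * cp * delta_T
delta_T = 128 - 81 = 47 K
Q = 52 * 1.76 * 47
= 91.52 * 47
= 4301.44 kW

4301.44 kW


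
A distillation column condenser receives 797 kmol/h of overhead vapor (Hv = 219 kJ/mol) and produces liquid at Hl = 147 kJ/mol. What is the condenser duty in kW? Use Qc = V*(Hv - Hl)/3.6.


Qc = 797 * (219 - 147) / 3.6 = 797 * 72 / 3.6 = 15940

15940 kW


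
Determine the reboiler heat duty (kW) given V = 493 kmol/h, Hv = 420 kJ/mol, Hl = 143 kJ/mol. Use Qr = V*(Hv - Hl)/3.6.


Qr = 493 * (420 - 143) / 3.6 = 493 * 277 / 3.6 = 37930

37930 kW


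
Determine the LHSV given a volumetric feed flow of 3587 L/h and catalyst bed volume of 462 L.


LHSV = volumetric feed rate / catalyst volume
= 3587 L/h / 462 L
= 7.764 h^-1

7.764 h^-1


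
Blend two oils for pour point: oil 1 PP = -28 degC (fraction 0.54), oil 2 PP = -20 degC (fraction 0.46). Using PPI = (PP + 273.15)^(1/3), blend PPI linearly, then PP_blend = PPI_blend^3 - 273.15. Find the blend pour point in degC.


PPI_1 = (-28 + 273.15)^(1/3) = 6.258601
PPI_2 = (-20 + 273.15)^(1/3) = 6.325953
PPI_blend = 0.54 * 6.258601 + 0.46 * 6.325953 = 6.289583
PP_blend = 6.289583^3 - 273.15 = 248.8087 - 273.15 = -24.34

-24.34 degC


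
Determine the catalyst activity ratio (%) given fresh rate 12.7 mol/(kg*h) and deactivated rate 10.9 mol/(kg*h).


Activity (%) = (rate_used / rate_fresh) * 100
rate_used = 10.9, rate_fresh = 12.7
= (10.9 / 12.7) * 100
= 0.8583 * 100 = 85.83

85.83 %


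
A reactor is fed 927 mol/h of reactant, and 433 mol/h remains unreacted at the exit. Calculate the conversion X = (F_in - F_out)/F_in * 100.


X = (F_in - F_out) / F_in * 100
Moles reacted = 927 - 433 = 494
X = 494 / 927 * 100
= 0.5329 * 100
= 53.29 %

53.29 %


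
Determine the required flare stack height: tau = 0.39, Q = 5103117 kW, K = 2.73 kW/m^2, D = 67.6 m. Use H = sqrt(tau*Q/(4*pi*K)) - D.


tau*Q/(4*pi*K) = 0.39 * 5103117 / (4 * pi * 2.73) = 58013.3
sqrt(58013.3) = 240.86
H = 240.86 - 67.6 = 173.3

173.3 m


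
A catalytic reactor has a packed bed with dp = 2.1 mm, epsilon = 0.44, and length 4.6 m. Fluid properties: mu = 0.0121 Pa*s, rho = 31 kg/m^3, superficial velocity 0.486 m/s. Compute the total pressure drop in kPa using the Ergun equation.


dp = 2.1 mm = 0.0021 m
Viscous term = 150*0.0121*0.486*(1-0.44)^2 / (0.0021^2*0.44^3) = 736364
Inertial term = 1.75*31*0.486^2*(1-0.44) / (0.0021*0.44^3) = 40112.8
dP/L = 736364 + 40112.8 = 776477 Pa/m
dP = 776477 * 4.6 / 1000 = 3572 kPa

3572 kPa


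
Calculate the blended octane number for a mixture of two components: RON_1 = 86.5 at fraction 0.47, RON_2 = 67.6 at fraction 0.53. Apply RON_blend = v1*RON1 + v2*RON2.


Linear blending: RON_blend = sum(vi * RONi)
Contribution 1: 0.47 * 86.5 = 40.655
Contribution 2: 0.53 * 67.6 = 35.828
RON_blend = 40.655 + 35.828 = 76.483

76.483


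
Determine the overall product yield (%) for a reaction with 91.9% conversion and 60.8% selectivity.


Overall yield = conversion (%) * selectivity (%) / 100
Conversion = 91.9%, Selectivity = 60.8%
Y = 91.9 * 60.8 / 100
= 55.8752 %

55.8752 %


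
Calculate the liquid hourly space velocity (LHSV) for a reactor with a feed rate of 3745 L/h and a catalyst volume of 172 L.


LHSV = volumetric feed rate / catalyst volume
= 3745 L/h / 172 L
= 21.77 h^-1

21.77 h^-1


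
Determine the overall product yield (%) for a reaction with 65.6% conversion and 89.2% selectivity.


Overall yield = conversion (%) * selectivity (%) / 100
Conversion = 65.6%, Selectivity = 89.2%
Y = 65.6 * 89.2 / 100
= 58.5152 %

58.5152 %


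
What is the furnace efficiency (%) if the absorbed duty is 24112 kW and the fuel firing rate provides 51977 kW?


Furnace efficiency = Q_absorbed / Q_fuel * 100
= 24112 / 51977 * 100 = 46.39

46.39 %


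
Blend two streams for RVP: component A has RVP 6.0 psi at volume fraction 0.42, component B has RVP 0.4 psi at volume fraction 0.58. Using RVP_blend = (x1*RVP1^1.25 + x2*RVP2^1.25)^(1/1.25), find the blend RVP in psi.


Chevron index: RVP_blend = (sum xi*RVPi^1.25)^(1/1.25)
RVP^1.25 terms: 0.42 * 6.0^1.25 + 0.58 * 0.4^1.25 = 4.12852
RVP_blend = 4.12852^(1/1.25) = 3.109

3.109 psi


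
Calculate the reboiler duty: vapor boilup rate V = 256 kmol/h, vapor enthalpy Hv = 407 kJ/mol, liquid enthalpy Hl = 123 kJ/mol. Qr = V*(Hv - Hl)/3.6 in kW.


Qr = 256 * (407 - 123) / 3.6 = 256 * 284 / 3.6 = 20200

20200 kW


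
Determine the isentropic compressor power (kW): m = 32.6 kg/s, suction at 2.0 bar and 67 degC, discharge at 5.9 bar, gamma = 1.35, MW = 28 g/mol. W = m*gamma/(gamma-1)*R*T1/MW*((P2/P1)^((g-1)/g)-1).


Isentropic work: W = m*(gamma/(gamma-1))*(R*T1/MW)*((P2/P1)^((gamma-1)/gamma) - 1)
T1 = 67 + 273.15 = 340.15 K
Pressure ratio = 5.9 / 2.0 = 2.95
Exponent = (1.35 - 1)/1.35 = 0.259259
(P2/P1)^exp - 1 = 2.95^0.259259 - 1 = 0.323749
W = 32.6 * 1.35 / 0.35 * 8.314 * 340.15 / 28 * 0.323749 = 4112

4112 kW


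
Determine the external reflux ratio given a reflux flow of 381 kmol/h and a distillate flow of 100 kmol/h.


Reflux ratio definition: R = L / D (liquid returned / distillate withdrawn)
L = 381 kmol/h, D = 100 kmol/h
R = 381 / 100 = 3.810

3.810


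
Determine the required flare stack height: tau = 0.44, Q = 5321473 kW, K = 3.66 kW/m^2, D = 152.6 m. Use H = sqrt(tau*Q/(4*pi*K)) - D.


tau*Q/(4*pi*K) = 0.44 * 5321473 / (4 * pi * 3.66) = 50908.9
sqrt(50908.9) = 225.63
H = 225.63 - 152.6 = 73.03

73.03 m


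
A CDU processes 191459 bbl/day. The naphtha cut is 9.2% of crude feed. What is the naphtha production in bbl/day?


Crude throughput = 191459 bbl/day
Fraction yield = 9.2%
yield = throughput * fraction / 100
yield = 191459 * 9.2 / 100 = 17614.228

17614.228 bbl/day


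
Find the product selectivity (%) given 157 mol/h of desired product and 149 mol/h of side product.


Selectivity = desired / (desired + undesired) * 100
Total products = 157 + 149 = 306 mol/h
S = 157 / 306 * 100
= 0.5131 * 100
= 51.31 %

51.31 %


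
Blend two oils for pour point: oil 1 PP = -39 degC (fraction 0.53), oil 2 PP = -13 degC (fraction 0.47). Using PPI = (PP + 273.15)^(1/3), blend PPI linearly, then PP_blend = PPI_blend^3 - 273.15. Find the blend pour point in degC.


PPI_1 = (-39 + 273.15)^(1/3) = 6.163557
PPI_2 = (-13 + 273.15)^(1/3) = 6.383731
PPI_blend = 0.53 * 6.163557 + 0.47 * 6.383731 = 6.267039
PP_blend = 6.267039^3 - 273.15 = 246.1428 - 273.15 = -27.01

-27.01 degC


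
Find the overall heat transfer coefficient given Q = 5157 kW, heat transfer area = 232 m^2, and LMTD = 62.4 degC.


From Q = U*A*LMTD, U = Q / (A * LMTD)
U = 5157 / (232 * 62.4) = 5157 / 14476.8 = 0.3562

0.3562 kW/(m^2*K)


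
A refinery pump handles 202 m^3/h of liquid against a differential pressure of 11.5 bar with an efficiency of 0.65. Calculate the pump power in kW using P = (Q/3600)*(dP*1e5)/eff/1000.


Q = 202 / 3600 = 0.0561111 m^3/s
P = 0.0561111 * (11.5 * 1e5) / 0.65 / 1000 = 99.27

99.27 kW


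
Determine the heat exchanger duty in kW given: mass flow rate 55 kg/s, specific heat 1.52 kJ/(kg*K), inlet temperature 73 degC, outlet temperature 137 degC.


Q = m_dot * cp * delta_T
delta_T = 137 - 73 = 64 K
Q = 55 * 1.52 * 64
= 83.6 * 64
= 5350.4 kW

5350.4 kW


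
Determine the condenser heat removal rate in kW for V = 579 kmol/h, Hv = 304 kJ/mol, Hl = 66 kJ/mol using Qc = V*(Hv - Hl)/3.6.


Qc = 579 * (304 - 66) / 3.6 = 579 * 238 / 3.6 = 38280

38280 kW


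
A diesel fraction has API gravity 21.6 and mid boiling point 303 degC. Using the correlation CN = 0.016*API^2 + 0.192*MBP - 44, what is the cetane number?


CN = 0.016 * 21.6^2 + 0.192 * 303 - 44
CN = 7.46496 + 58.176 - 44 = 21.64096

21.64096


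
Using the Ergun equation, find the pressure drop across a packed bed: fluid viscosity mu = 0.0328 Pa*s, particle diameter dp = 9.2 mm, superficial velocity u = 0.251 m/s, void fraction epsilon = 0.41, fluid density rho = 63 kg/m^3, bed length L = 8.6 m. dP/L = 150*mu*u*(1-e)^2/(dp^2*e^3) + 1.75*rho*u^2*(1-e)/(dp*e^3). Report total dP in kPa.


dp = 9.2 mm = 0.0092 m
Viscous term = 150*0.0328*0.251*(1-0.41)^2 / (0.0092^2*0.41^3) = 73691.2
Inertial term = 1.75*63*0.251^2*(1-0.41) / (0.0092*0.41^3) = 6463.07
dP/L = 73691.2 + 6463.07 = 80154.3 Pa/m
dP = 80154.3 * 8.6 / 1000 = 689.3 kPa

689.3 kPa


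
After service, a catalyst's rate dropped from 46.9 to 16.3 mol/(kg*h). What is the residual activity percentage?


Activity (%) = (rate_used / rate_fresh) * 100
rate_used = 16.3, rate_fresh = 46.9
= (16.3 / 46.9) * 100
= 0.3475 * 100 = 34.75

34.75 %


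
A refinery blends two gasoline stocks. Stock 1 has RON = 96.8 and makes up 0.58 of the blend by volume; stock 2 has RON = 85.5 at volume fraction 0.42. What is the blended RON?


Linear blending: RON_blend = sum(vi * RONi)
Contribution 1: 0.58 * 96.8 = 56.144
Contribution 2: 0.42 * 85.5 = 35.91
RON_blend = 56.144 + 35.91 = 92.054

92.054


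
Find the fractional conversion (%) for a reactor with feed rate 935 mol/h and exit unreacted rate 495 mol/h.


X = (F_in - F_out) / F_in * 100
Moles reacted = 935 - 495 = 440
X = 440 / 935 * 100
= 0.4706 * 100
= 47.06 %

47.06 %


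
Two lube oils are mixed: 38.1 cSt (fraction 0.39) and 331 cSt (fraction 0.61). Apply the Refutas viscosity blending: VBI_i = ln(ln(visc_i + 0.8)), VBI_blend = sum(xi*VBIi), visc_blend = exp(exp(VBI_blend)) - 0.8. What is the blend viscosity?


Refutas method: VBN_i = 14.534*ln(ln(visc_i + 0.8)) + 10.975, blended linearly by mass fraction; since VBN is linear in VBI_i = ln(ln(visc_i + 0.8)) and the fractions sum to 1, blend VBI directly: visc = exp(exp(VBI_blend)) - 0.8
VBI_1 = ln(ln(38.1 + 0.8)) = 1.29773
VBI_2 = ln(ln(331 + 0.8)) = 1.75864
VBI_blend = 0.39 * 1.29773 + 0.61 * 1.75864 = 1.57889
visc_blend = exp(exp(1.57889)) - 0.8 = 126.9

126.9 cSt


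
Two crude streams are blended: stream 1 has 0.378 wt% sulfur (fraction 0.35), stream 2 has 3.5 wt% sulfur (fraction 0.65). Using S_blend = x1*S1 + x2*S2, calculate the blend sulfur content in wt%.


Linear sulfur blending: S_blend = x1*S1 + x2*S2
Contribution 1: 0.35 * 0.378 = 0.1323 wt%
Contribution 2: 0.65 * 3.5 = 2.275 wt%
S_blend = 0.1323 + 2.275 = 2.4073

2.4073 wt%


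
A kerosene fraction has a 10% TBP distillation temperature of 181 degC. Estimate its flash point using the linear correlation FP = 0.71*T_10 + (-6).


FP = 0.71 * 181 + (-6) = 122.51

122.51 degC


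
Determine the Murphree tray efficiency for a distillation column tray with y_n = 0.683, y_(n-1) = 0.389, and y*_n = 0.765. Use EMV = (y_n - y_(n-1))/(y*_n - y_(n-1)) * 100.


Murphree vapor efficiency: EMV = (y_n - y_(n-1)) / (y*_n - y_(n-1)) * 100
EMV = (0.683 - 0.389) / (0.765 - 0.389) * 100 = 0.294 / 0.376 * 100 = 78.19

78.19 %


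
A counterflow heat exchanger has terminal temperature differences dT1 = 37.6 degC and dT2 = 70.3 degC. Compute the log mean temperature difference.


LMTD = (dT1 - dT2) / ln(dT1/dT2)
= (37.6 - 70.3) / ln(37.6 / 70.3) = -32.7 / -0.625768 = 52.26

52.26 degC


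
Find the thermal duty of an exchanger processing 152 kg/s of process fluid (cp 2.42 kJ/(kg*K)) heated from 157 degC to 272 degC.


Q = m_dot * cp * delta_T
delta_T = 272 - 157 = 115 K
Q = 152 * 2.42 * 115
= 367.84 * 115
= 42301.6 kW

42301.6 kW


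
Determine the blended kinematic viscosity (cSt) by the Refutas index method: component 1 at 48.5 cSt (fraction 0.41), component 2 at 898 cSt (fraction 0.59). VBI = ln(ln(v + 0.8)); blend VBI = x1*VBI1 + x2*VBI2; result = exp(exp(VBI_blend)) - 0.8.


Refutas method: VBN_i = 14.534*ln(ln(visc_i + 0.8)) + 10.975, blended linearly by mass fraction; since VBN is linear in VBI_i = ln(ln(visc_i + 0.8)) and the fractions sum to 1, blend VBI directly: visc = exp(exp(VBI_blend)) - 0.8
VBI_1 = ln(ln(48.5 + 0.8)) = 1.36044
VBI_2 = ln(ln(898 + 0.8)) = 1.91708
VBI_blend = 0.41 * 1.36044 + 0.59 * 1.91708 = 1.68886
visc_blend = exp(exp(1.68886)) - 0.8 = 223.6

223.6 cSt


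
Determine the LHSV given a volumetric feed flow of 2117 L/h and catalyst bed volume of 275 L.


LHSV = volumetric feed rate / catalyst volume
= 2117 L/h / 275 L
= 7.698 h^-1

7.698 h^-1


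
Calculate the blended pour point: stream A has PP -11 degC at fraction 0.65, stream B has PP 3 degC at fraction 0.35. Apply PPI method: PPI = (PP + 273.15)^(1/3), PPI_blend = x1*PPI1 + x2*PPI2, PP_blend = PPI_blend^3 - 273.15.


PPI_1 = (-11 + 273.15)^(1/3) = 6.400049
PPI_2 = (3 + 273.15)^(1/3) = 6.512009
PPI_blend = 0.65 * 6.400049 + 0.35 * 6.512009 = 6.439235
PP_blend = 6.439235^3 - 273.15 = 266.9948 - 273.15 = -6.16

-6.16 degC


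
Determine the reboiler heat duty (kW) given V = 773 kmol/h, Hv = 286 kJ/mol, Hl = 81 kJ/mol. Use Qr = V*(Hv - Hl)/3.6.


Qr = 773 * (286 - 81) / 3.6 = 773 * 205 / 3.6 = 44020

44020 kW


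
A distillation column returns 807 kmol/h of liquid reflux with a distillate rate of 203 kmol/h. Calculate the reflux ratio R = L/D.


Reflux ratio definition: R = L / D (liquid returned / distillate withdrawn)
L = 807 kmol/h, D = 203 kmol/h
R = 807 / 203 = 3.975

3.975


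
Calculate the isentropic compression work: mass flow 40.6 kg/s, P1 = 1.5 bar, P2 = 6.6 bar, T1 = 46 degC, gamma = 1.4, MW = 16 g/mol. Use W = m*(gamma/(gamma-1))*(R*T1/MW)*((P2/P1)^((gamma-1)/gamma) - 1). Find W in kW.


Isentropic work: W = m*(gamma/(gamma-1))*(R*T1/MW)*((P2/P1)^((gamma-1)/gamma) - 1)
T1 = 46 + 273.15 = 319.15 K
Pressure ratio = 6.6 / 1.5 = 4.4
Exponent = (1.4 - 1)/1.4 = 0.285714
(P2/P1)^exp - 1 = 4.4^0.285714 - 1 = 0.527015
W = 40.6 * 1.4 / 0.4 * 8.314 * 319.15 / 16 * 0.527015 = 12420

12420 kW


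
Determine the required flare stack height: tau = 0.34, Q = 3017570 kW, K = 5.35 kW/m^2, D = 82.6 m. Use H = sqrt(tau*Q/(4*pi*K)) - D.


tau*Q/(4*pi*K) = 0.34 * 3017570 / (4 * pi * 5.35) = 15260.6
sqrt(15260.6) = 123.534
H = 123.534 - 82.6 = 40.93

40.93 m


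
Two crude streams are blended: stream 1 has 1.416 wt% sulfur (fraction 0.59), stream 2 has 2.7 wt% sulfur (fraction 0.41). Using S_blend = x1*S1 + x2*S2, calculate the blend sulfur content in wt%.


Linear sulfur blending: S_blend = x1*S1 + x2*S2
Contribution 1: 0.59 * 1.416 = 0.83544 wt%
Contribution 2: 0.41 * 2.7 = 1.107 wt%
S_blend = 0.83544 + 1.107 = 1.94244

1.94244 wt%


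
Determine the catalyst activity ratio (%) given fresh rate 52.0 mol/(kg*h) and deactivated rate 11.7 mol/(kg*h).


Activity (%) = (rate_used / rate_fresh) * 100
rate_used = 11.7, rate_fresh = 52.0
= (11.7 / 52.0) * 100
= 0.2250 * 100 = 22.50

22.50 %


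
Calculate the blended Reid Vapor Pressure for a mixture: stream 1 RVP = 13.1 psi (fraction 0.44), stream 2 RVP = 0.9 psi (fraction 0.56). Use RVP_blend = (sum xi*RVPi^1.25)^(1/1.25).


Chevron index: RVP_blend = (sum xi*RVPi^1.25)^(1/1.25)
RVP^1.25 terms: 0.44 * 13.1^1.25 + 0.56 * 0.9^1.25 = 11.4567
RVP_blend = 11.4567^(1/1.25) = 7.035

7.035 psi


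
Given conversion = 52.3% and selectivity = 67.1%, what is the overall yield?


Overall yield = conversion (%) * selectivity (%) / 100
Conversion = 52.3%, Selectivity = 67.1%
Y = 52.3 * 67.1 / 100
= 35.0933 %

35.0933 %


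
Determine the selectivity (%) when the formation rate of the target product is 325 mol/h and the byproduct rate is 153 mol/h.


Selectivity = desired / (desired + undesired) * 100
Total products = 325 + 153 = 478 mol/h
S = 325 / 478 * 100
= 0.6799 * 100
= 67.99 %

67.99 %


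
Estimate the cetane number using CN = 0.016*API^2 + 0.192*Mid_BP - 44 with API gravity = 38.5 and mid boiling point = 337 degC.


CN = 0.016 * 38.5^2 + 0.192 * 337 - 44
CN = 23.716 + 64.704 - 44 = 44.42

44.42


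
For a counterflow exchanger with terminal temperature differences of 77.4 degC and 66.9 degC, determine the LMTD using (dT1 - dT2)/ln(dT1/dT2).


LMTD = (dT1 - dT2) / ln(dT1/dT2)
= (77.4 - 66.9) / ln(77.4 / 66.9) = 10.5 / 0.145788 = 72.02

72.02 degC


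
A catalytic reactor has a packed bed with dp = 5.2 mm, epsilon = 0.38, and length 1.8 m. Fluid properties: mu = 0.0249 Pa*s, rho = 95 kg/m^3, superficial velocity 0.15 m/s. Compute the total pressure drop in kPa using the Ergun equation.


dp = 5.2 mm = 0.0052 m
Viscous term = 150*0.0249*0.15*(1-0.38)^2 / (0.0052^2*0.38^3) = 145147
Inertial term = 1.75*95*0.15^2*(1-0.38) / (0.0052*0.38^3) = 8127.96
dP/L = 145147 + 8127.96 = 153275 Pa/m
dP = 153275 * 1.8 / 1000 = 275.9 kPa

275.9 kPa


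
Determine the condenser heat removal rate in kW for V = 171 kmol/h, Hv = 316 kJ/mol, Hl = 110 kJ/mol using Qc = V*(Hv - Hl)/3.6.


Qc = 171 * (316 - 110) / 3.6 = 171 * 206 / 3.6 = 9785

9785 kW


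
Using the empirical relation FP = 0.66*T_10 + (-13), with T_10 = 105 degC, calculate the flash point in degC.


FP = 0.66 * 105 + (-13) = 56.3

56.3 degC


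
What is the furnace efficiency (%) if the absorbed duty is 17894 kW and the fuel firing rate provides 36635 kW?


Furnace efficiency = Q_absorbed / Q_fuel * 100
= 17894 / 36635 * 100 = 48.84

48.84 %


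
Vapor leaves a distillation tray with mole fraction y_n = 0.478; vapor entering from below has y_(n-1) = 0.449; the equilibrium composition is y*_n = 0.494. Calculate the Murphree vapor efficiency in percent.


Murphree vapor efficiency: EMV = (y_n - y_(n-1)) / (y*_n - y_(n-1)) * 100
EMV = (0.478 - 0.449) / (0.494 - 0.449) * 100 = 0.029 / 0.045 * 100 = 64.44

64.44 %


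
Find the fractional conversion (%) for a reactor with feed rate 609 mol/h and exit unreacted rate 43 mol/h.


X = (F_in - F_out) / F_in * 100
Moles reacted = 609 - 43 = 566
X = 566 / 609 * 100
= 0.9294 * 100
= 92.94 %

92.94 %


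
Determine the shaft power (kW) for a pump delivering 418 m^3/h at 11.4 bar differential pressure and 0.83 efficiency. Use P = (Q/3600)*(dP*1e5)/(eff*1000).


Q = 418 / 3600 = 0.116111 m^3/s
P = 0.116111 * (11.4 * 1e5) / 0.83 / 1000 = 159.5

159.5 kW


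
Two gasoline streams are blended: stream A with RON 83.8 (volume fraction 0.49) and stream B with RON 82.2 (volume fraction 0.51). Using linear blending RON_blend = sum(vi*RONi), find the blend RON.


Linear blending: RON_blend = sum(vi * RONi)
Contribution 1: 0.49 * 83.8 = 41.062
Contribution 2: 0.51 * 82.2 = 41.922
RON_blend = 41.062 + 41.922 = 82.984

82.984


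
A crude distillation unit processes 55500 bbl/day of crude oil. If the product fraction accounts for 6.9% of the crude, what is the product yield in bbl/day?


Crude throughput = 55500 bbl/day
Fraction yield = 6.9%
yield = throughput * fraction / 100
yield = 55500 * 6.9 / 100 = 3829.5

3829.5 bbl/day


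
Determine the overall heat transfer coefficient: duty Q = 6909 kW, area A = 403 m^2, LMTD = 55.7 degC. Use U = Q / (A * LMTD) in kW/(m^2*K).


From Q = U*A*LMTD, U = Q / (A * LMTD)
U = 6909 / (403 * 55.7) = 6909 / 22447.1 = 0.3078

0.3078 kW/(m^2*K)


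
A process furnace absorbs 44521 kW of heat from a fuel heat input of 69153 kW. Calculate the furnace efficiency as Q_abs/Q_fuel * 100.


Furnace efficiency = Q_absorbed / Q_fuel * 100
= 44521 / 69153 * 100 = 64.38

64.38 %


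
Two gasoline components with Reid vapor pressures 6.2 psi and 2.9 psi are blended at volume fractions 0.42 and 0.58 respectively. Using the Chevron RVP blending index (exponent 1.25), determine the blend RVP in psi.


Chevron index: RVP_blend = (sum xi*RVPi^1.25)^(1/1.25)
RVP^1.25 terms: 0.42 * 6.2^1.25 + 0.58 * 2.9^1.25 = 6.30398
RVP_blend = 6.30398^(1/1.25) = 4.362

4.362 psi


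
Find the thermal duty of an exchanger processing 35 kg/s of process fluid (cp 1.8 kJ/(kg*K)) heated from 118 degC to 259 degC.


Q = m_dot * cp * delta_T
delta_T = 259 - 118 = 141 K
Q = 35 * 1.8 * 141
= 63 * 141
= 8883 kW

8883 kW


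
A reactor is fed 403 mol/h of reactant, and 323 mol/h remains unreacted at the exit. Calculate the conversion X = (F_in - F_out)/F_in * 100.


X = (F_in - F_out) / F_in * 100
Moles reacted = 403 - 323 = 80
X = 80 / 403 * 100
= 0.1985 * 100
= 19.85 %

19.85 %


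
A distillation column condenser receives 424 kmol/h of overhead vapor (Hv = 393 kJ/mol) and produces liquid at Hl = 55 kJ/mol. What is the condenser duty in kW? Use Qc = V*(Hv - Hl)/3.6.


Qc = 424 * (393 - 55) / 3.6 = 424 * 338 / 3.6 = 39810

39810 kW


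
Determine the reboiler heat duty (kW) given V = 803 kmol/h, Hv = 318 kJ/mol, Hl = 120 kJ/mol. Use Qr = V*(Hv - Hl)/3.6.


Qr = 803 * (318 - 120) / 3.6 = 803 * 198 / 3.6 = 44160

44160 kW


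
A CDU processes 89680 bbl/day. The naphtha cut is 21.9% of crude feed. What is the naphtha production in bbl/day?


Crude throughput = 89680 bbl/day
Fraction yield = 21.9%
yield = throughput * fraction / 100
yield = 89680 * 21.9 / 100 = 19639.92

19639.92 bbl/day


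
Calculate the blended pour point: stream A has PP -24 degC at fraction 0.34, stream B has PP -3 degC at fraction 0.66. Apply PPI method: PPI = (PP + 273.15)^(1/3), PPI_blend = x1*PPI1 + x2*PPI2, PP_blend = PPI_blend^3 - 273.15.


PPI_1 = (-24 + 273.15)^(1/3) = 6.292458
PPI_2 = (-3 + 273.15)^(1/3) = 6.464501
PPI_blend = 0.34 * 6.292458 + 0.66 * 6.464501 = 6.406006
PP_blend = 6.406006^3 - 273.15 = 262.8827 - 273.15 = -10.27

-10.27 degC


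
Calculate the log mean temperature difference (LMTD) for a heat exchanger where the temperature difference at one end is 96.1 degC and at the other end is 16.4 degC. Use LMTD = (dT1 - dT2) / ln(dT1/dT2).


LMTD = (dT1 - dT2) / ln(dT1/dT2)
= (96.1 - 16.4) / ln(96.1 / 16.4) = 79.7 / 1.76811 = 45.08

45.08 degC


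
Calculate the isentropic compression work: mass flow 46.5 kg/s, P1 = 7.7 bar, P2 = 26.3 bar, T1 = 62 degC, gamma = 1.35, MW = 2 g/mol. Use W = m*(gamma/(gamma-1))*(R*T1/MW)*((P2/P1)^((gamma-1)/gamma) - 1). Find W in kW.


Isentropic work: W = m*(gamma/(gamma-1))*(R*T1/MW)*((P2/P1)^((gamma-1)/gamma) - 1)
T1 = 62 + 273.15 = 335.15 K
Pressure ratio = 26.3 / 7.7 = 3.41558
Exponent = (1.35 - 1)/1.35 = 0.259259
(P2/P1)^exp - 1 = 3.41558^0.259259 - 1 = 0.375009
W = 46.5 * 1.35 / 0.35 * 8.314 * 335.15 / 2 * 0.375009 = 93710

93710 kW


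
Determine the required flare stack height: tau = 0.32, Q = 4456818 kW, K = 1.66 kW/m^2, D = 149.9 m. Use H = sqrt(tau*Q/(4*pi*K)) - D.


tau*Q/(4*pi*K) = 0.32 * 4456818 / (4 * pi * 1.66) = 68368.6
sqrt(68368.6) = 261.474
H = 261.474 - 149.9 = 111.6

111.6 m


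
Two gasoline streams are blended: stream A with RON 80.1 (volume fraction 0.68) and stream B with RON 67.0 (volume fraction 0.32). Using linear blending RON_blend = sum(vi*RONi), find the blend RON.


Linear blending: RON_blend = sum(vi * RONi)
Contribution 1: 0.68 * 80.1 = 54.468
Contribution 2: 0.32 * 67.0 = 21.44
RON_blend = 54.468 + 21.44 = 75.908

75.908


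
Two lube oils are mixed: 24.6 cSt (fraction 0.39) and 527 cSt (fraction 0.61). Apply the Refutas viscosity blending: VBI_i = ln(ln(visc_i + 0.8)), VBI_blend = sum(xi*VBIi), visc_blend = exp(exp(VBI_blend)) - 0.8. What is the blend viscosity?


Refutas method: VBN_i = 14.534*ln(ln(visc_i + 0.8)) + 10.975, blended linearly by mass fraction; since VBN is linear in VBI_i = ln(ln(visc_i + 0.8)) and the fractions sum to 1, blend VBI directly: visc = exp(exp(VBI_blend)) - 0.8
VBI_1 = ln(ln(24.6 + 0.8)) = 1.17395
VBI_2 = ln(ln(527 + 0.8)) = 1.83557
VBI_blend = 0.39 * 1.17395 + 0.61 * 1.83557 = 1.57754
visc_blend = exp(exp(1.57754)) - 0.8 = 126.1

126.1 cSt


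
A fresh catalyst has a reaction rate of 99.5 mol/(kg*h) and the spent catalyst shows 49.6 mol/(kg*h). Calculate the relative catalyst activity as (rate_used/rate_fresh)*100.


Activity (%) = (rate_used / rate_fresh) * 100
rate_used = 49.6, rate_fresh = 99.5
= (49.6 / 99.5) * 100
= 0.4985 * 100 = 49.85

49.85 %


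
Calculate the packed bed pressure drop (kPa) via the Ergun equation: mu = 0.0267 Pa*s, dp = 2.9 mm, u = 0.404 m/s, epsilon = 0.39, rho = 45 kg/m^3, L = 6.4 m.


dp = 2.9 mm = 0.0029 m
Viscous term = 150*0.0267*0.404*(1-0.39)^2 / (0.0029^2*0.39^3) = 1206850
Inertial term = 1.75*45*0.404^2*(1-0.39) / (0.0029*0.39^3) = 45577.6
dP/L = 1206850 + 45577.6 = 1252430 Pa/m
dP = 1252430 * 6.4 / 1000 = 8016 kPa

8016 kPa


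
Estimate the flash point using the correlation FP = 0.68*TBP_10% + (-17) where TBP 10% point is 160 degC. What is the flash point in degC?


FP = 0.68 * 160 + (-17) = 91.8

91.8 degC


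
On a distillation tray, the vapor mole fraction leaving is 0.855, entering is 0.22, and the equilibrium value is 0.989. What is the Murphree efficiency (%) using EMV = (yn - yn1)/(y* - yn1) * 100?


Murphree vapor efficiency: EMV = (y_n - y_(n-1)) / (y*_n - y_(n-1)) * 100
EMV = (0.855 - 0.22) / (0.989 - 0.22) * 100 = 0.635 / 0.769 * 100 = 82.57

82.57 %


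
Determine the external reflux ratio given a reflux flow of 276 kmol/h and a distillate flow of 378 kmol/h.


Reflux ratio definition: R = L / D (liquid returned / distillate withdrawn)
L = 276 kmol/h, D = 378 kmol/h
R = 276 / 378 = 0.7302

0.7302


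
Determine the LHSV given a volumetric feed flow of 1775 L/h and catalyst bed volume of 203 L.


LHSV = volumetric feed rate / catalyst volume
= 1775 L/h / 203 L
= 8.744 h^-1

8.744 h^-1


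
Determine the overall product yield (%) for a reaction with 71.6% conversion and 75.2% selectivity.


Overall yield = conversion (%) * selectivity (%) / 100
Conversion = 71.6%, Selectivity = 75.2%
Y = 71.6 * 75.2 / 100
= 53.8432 %

53.8432 %


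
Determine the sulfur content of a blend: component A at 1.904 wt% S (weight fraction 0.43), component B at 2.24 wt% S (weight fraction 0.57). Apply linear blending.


Linear sulfur blending: S_blend = x1*S1 + x2*S2
Contribution 1: 0.43 * 1.904 = 0.81872 wt%
Contribution 2: 0.57 * 2.24 = 1.2768 wt%
S_blend = 0.81872 + 1.2768 = 2.09552

2.09552 wt%


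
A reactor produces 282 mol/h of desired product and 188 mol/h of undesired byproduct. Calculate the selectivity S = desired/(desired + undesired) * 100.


Selectivity = desired / (desired + undesired) * 100
Total products = 282 + 188 = 470 mol/h
S = 282 / 470 * 100
= 0.6000 * 100
= 60.00 %

60.00 %


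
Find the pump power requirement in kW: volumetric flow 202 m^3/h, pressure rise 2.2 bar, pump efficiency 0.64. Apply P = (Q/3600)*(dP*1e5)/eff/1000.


Q = 202 / 3600 = 0.0561111 m^3/s
P = 0.0561111 * (2.2 * 1e5) / 0.64 / 1000 = 19.29

19.29 kW


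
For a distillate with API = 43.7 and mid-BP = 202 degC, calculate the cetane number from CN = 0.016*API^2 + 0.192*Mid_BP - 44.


CN = 0.016 * 43.7^2 + 0.192 * 202 - 44
CN = 30.55504 + 38.784 - 44 = 25.33904

25.33904


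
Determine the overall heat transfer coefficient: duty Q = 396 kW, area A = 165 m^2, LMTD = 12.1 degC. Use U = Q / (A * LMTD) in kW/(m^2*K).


From Q = U*A*LMTD, U = Q / (A * LMTD)
U = 396 / (165 * 12.1) = 396 / 1996.5 = 0.1983

0.1983 kW/(m^2*K)


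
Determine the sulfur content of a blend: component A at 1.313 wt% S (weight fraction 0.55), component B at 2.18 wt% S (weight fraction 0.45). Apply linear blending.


Linear sulfur blending: S_blend = x1*S1 + x2*S2
Contribution 1: 0.55 * 1.313 = 0.72215 wt%
Contribution 2: 0.45 * 2.18 = 0.981 wt%
S_blend = 0.72215 + 0.981 = 1.70315

1.70315 wt%


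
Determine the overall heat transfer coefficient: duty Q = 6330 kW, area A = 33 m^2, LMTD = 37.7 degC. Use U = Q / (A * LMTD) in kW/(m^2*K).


From Q = U*A*LMTD, U = Q / (A * LMTD)
U = 6330 / (33 * 37.7) = 6330 / 1244.1 = 5.088

5.088 kW/(m^2*K)


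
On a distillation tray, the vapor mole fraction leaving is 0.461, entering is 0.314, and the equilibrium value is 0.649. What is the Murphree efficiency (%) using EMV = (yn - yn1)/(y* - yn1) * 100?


Murphree vapor efficiency: EMV = (y_n - y_(n-1)) / (y*_n - y_(n-1)) * 100
EMV = (0.461 - 0.314) / (0.649 - 0.314) * 100 = 0.147 / 0.335 * 100 = 43.88

43.88 %


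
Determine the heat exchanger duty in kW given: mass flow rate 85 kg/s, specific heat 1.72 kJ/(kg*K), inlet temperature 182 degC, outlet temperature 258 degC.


Q = m_dot * cp * delta_T
delta_T = 258 - 182 = 76 K
Q = 85 * 1.72 * 76
= 146.2 * 76
= 11111.2 kW

11111.2 kW


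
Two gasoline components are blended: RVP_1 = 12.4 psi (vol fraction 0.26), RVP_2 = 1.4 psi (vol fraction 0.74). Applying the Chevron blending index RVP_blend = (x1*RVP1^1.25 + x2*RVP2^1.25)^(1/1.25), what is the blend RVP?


Chevron index: RVP_blend = (sum xi*RVPi^1.25)^(1/1.25)
RVP^1.25 terms: 0.26 * 12.4^1.25 + 0.74 * 1.4^1.25 = 7.17685
RVP_blend = 7.17685^(1/1.25) = 4.839

4.839 psi


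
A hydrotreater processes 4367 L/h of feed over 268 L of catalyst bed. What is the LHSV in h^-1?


LHSV = volumetric feed rate / catalyst volume
= 4367 L/h / 268 L
= 16.29 h^-1

16.29 h^-1


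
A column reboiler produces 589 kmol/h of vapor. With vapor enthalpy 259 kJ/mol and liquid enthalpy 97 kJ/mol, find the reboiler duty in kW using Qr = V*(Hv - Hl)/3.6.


Qr = 589 * (259 - 97) / 3.6 = 589 * 162 / 3.6 = 26500

26500 kW


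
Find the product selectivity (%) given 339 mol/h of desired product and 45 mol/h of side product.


Selectivity = desired / (desired + undesired) * 100
Total products = 339 + 45 = 384 mol/h
S = 339 / 384 * 100
= 0.8828 * 100
= 88.28 %

88.28 %


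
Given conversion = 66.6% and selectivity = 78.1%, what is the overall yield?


Overall yield = conversion (%) * selectivity (%) / 100
Conversion = 66.6%, Selectivity = 78.1%
Y = 66.6 * 78.1 / 100
= 52.0146 %

52.0146 %


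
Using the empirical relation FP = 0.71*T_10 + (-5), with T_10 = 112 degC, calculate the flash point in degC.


FP = 0.71 * 112 + (-5) = 74.52

74.52 degC


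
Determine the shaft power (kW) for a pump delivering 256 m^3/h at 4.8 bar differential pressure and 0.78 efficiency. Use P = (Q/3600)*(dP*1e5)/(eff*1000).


Q = 256 / 3600 = 0.0711111 m^3/s
P = 0.0711111 * (4.8 * 1e5) / 0.78 / 1000 = 43.76

43.76 kW


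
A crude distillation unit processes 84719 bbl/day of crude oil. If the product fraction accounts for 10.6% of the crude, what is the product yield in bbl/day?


Crude throughput = 84719 bbl/day
Fraction yield = 10.6%
yield = throughput * fraction / 100
yield = 84719 * 10.6 / 100 = 8980.214

8980.214 bbl/day


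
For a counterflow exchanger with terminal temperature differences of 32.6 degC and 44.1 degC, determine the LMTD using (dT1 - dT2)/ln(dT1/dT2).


LMTD = (dT1 - dT2) / ln(dT1/dT2)
= (32.6 - 44.1) / ln(32.6 / 44.1) = -11.5 / -0.302147 = 38.06

38.06 degC


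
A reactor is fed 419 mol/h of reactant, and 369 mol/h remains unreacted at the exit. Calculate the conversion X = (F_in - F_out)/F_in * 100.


X = (F_in - F_out) / F_in * 100
Moles reacted = 419 - 369 = 50
X = 50 / 419 * 100
= 0.1193 * 100
= 11.93 %

11.93 %


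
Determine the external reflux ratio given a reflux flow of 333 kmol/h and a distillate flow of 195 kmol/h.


Reflux ratio definition: R = L / D (liquid returned / distillate withdrawn)
L = 333 kmol/h, D = 195 kmol/h
R = 333 / 195 = 1.708

1.708


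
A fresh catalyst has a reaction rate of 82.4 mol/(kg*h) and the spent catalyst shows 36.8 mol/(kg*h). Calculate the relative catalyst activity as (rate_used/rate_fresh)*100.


Activity (%) = (rate_used / rate_fresh) * 100
rate_used = 36.8, rate_fresh = 82.4
= (36.8 / 82.4) * 100
= 0.4466 * 100 = 44.66

44.66 %


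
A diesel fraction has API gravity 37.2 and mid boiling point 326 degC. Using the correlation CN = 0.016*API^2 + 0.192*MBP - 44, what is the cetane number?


CN = 0.016 * 37.2^2 + 0.192 * 326 - 44
CN = 22.14144 + 62.592 - 44 = 40.73344

40.73344


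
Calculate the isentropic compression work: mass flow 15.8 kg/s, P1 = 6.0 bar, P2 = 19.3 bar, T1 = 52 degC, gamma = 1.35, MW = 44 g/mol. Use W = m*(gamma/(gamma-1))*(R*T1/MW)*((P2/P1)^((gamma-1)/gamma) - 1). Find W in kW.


Isentropic work: W = m*(gamma/(gamma-1))*(R*T1/MW)*((P2/P1)^((gamma-1)/gamma) - 1)
T1 = 52 + 273.15 = 325.15 K
Pressure ratio = 19.3 / 6.0 = 3.21667
Exponent = (1.35 - 1)/1.35 = 0.259259
(P2/P1)^exp - 1 = 3.21667^0.259259 - 1 = 0.353785
W = 15.8 * 1.35 / 0.35 * 8.314 * 325.15 / 44 * 0.353785 = 1325

1325 kW


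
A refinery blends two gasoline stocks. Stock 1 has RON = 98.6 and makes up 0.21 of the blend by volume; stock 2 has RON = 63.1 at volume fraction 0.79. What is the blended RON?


Linear blending: RON_blend = sum(vi * RONi)
Contribution 1: 0.21 * 98.6 = 20.706
Contribution 2: 0.79 * 63.1 = 49.849
RON_blend = 20.706 + 49.849 = 70.555

70.555


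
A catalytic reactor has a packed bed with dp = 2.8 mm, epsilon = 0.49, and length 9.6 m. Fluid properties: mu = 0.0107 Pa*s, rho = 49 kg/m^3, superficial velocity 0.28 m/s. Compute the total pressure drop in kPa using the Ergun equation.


dp = 2.8 mm = 0.0028 m
Viscous term = 150*0.0107*0.28*(1-0.49)^2 / (0.0028^2*0.49^3) = 126727
Inertial term = 1.75*49*0.28^2*(1-0.49) / (0.0028*0.49^3) = 10408.2
dP/L = 126727 + 10408.2 = 137135 Pa/m
dP = 137135 * 9.6 / 1000 = 1316 kPa

1316 kPa


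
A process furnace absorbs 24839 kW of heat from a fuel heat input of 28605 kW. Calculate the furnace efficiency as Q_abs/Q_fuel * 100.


Furnace efficiency = Q_absorbed / Q_fuel * 100
= 24839 / 28605 * 100 = 86.83

86.83 %


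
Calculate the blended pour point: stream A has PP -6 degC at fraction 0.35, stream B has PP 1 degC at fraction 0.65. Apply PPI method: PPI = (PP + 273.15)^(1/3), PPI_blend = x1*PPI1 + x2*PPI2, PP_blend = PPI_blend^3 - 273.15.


PPI_1 = (-6 + 273.15)^(1/3) = 6.440482
PPI_2 = (1 + 273.15)^(1/3) = 6.49625
PPI_blend = 0.35 * 6.440482 + 0.65 * 6.49625 = 6.476731
PP_blend = 6.476731^3 - 273.15 = 271.6862 - 273.15 = -1.46

-1.46 degC


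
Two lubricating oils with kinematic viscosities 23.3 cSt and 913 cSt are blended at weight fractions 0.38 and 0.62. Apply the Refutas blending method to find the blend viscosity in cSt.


Refutas method: VBN_i = 14.534*ln(ln(visc_i + 0.8)) + 10.975, blended linearly by mass fraction; since VBN is linear in VBI_i = ln(ln(visc_i + 0.8)) and the fractions sum to 1, blend VBI directly: visc = exp(exp(VBI_blend)) - 0.8
VBI_1 = ln(ln(23.3 + 0.8)) = 1.15758
VBI_2 = ln(ln(913 + 0.8)) = 1.91951
VBI_blend = 0.38 * 1.15758 + 0.62 * 1.91951 = 1.62998
visc_blend = exp(exp(1.62998)) - 0.8 = 163.8

163.8 cSt


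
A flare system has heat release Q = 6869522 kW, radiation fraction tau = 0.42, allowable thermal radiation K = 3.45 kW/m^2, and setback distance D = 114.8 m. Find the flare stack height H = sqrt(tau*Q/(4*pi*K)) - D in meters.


tau*Q/(4*pi*K) = 0.42 * 6869522 / (4 * pi * 3.45) = 66549.8
sqrt(66549.8) = 257.972
H = 257.972 - 114.8 = 143.2

143.2 m


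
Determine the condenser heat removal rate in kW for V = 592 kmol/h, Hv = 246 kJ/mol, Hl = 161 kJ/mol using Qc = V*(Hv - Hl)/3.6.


Qc = 592 * (246 - 161) / 3.6 = 592 * 85 / 3.6 = 13980

13980 kW


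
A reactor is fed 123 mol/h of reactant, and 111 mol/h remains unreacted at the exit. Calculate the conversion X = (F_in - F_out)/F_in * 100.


X = (F_in - F_out) / F_in * 100
Moles reacted = 123 - 111 = 12
X = 12 / 123 * 100
= 0.09756 * 100
= 9.756 %

9.756 %


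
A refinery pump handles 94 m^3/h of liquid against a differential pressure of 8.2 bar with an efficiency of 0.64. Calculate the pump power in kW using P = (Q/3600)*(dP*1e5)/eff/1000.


Q = 94 / 3600 = 0.0261111 m^3/s
P = 0.0261111 * (8.2 * 1e5) / 0.64 / 1000 = 33.45

33.45 kW


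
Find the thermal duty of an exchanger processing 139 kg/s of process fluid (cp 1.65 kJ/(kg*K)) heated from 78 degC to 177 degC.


Q = m_dot * cp * delta_T
delta_T = 177 - 78 = 99 K
Q = 139 * 1.65 * 99
= 229.35 * 99
= 22705.65 kW

22705.65 kW
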